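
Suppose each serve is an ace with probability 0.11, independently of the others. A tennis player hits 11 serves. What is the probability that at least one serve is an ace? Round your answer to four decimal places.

0.7225

P(at least one) = 1 − P(none) = 1 − (1 − 0.11)^11
= 1 − 0.277517 = 0.722483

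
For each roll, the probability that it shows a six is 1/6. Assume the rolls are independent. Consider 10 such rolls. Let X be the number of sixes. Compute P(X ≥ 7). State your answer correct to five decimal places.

0.00027

X ~ Binomial(10, 0.166667); P(X ≥ 7) = Σ C(10,k) p^k (1−p)^(10−k) over k:
  k=7: C(10,7)·0.166667^7·0.833333^3 = 0.0002481
  k=8: C(10,8)·0.166667^8·0.833333^2 = 0.0000186
  k=9: C(10,9)·0.166667^9·0.833333^1 = 0.0000008
  k=10: C(10,10)·0.166667^10·0.833333^0 = 0.0000000
Total = 0.0002675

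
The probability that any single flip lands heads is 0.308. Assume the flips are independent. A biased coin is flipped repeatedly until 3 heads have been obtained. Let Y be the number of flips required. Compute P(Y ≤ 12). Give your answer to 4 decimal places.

Finishing within 12 flips ⇔ at least 3 successes in the first 12. With X ~ Binomial(12, 0.308), P(Y ≤ 12) = 1 − P(X ≤ 2).
  k=0: C(12,0)·0.308^0·0.692^12 = 0.012058
  k=1: C(12,1)·0.308^1·0.692^11 = 0.064402
  k=2: C(12,2)·0.308^2·0.692^10 = 0.157654
1 − 0.234114 = 0.765886

0.7659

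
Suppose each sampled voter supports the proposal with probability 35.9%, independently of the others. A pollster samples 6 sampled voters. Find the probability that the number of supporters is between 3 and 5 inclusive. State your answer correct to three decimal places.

0.369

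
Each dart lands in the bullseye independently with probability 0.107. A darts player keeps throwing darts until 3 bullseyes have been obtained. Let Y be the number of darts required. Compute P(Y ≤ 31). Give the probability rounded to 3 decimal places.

Finishing within 31 darts ⇔ at least 3 successes in the first 31. With X ~ Binomial(31, 0.107), P(Y ≤ 31) = 1 − P(X ≤ 2).
  k=0: C(31,0)·0.107^0·0.893^31 = 0.02995
  k=1: C(31,1)·0.107^1·0.893^30 = 0.11125
  k=2: C(31,2)·0.107^2·0.893^29 = 0.19995
1 − 0.34114 = 0.65886

0.659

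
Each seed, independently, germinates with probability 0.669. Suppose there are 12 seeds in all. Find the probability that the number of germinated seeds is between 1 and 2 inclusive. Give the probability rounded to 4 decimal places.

0.0005

X ~ Binomial(12, 0.669); P(1 ≤ X ≤ 2) = Σ C(12,k) p^k (1−p)^(12−k) over k:
  k=1: C(12,1)·0.669^1·0.331^11 = 0.000042
  k=2: C(12,2)·0.669^2·0.331^10 = 0.000466
Total = 0.000508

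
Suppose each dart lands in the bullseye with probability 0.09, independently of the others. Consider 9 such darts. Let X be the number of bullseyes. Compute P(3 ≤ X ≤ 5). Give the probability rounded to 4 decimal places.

X ~ Binomial(9, 0.09); P(3 ≤ X ≤ 5) = Σ C(9,k) p^k (1−p)^(9−k) over k:
  k=3: C(9,3)·0.09^3·0.91^6 = 0.034774
  k=4: C(9,4)·0.09^4·0.91^5 = 0.005159
  k=5: C(9,5)·0.09^5·0.91^4 = 0.000510
Total = 0.040443

0.0404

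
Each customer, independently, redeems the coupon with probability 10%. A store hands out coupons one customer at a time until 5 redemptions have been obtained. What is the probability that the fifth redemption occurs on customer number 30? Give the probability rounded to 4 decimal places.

0.0171

Y = trial on which the fifth success occurs; negative binomial, r=5, p=0.10.
P(Y=30) = C(29,4) · p^5 · (1−p)^25
= 23751 · 1e-05 · 0.07179 = 0.017051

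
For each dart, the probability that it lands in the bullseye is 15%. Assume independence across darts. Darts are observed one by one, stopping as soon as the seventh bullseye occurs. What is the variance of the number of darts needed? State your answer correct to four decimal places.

Y = total darts until the seventh success; negative binomial with r=7, p=0.15.
Var(Y) = r(1−p)/p² = 7·0.85 / 0.15² = 264.444444

264.4444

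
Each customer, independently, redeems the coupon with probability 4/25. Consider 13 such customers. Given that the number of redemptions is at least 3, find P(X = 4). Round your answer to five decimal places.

X ~ Binomial(13, 0.16). Want P(X=4 | X≥3) = P(X=4) / P(X≥3).
P(X=4) = C(13,4)·0.16^4·0.84^9 = 0.0975662
P(X≥3) = 1 − 0.1036647 − 0.2566934 − 0.2933639 = 0.3462780
Ratio = 0.0975662 / 0.3462780 = 0.2817570

0.28176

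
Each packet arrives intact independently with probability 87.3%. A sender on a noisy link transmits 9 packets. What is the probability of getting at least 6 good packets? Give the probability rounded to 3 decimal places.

0.981

X ~ Binomial(9, 0.873); P(X ≥ 6) = Σ C(9,k) p^k (1−p)^(9−k) over k:
  k=6: C(9,6)·0.873^6·0.127^3 = 0.07617
  k=7: C(9,7)·0.873^7·0.127^2 = 0.22439
  k=8: C(9,8)·0.873^8·0.127^1 = 0.38562
  k=9: C(9,9)·0.873^9·0.127^0 = 0.29453
Total = 0.98071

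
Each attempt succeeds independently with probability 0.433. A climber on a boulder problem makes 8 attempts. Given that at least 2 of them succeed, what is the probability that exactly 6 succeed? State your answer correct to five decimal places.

0.06420

X ~ Binomial(8, 0.433). Want P(X=6 | X≥2) = P(X=6) / P(X≥2).
P(X=6) = C(8,6)·0.433^6·0.567^2 = 0.0593269
P(X≥2) = 1 − 0.0106823 − 0.0652618 = 0.9240559
Ratio = 0.0593269 / 0.9240559 = 0.0642027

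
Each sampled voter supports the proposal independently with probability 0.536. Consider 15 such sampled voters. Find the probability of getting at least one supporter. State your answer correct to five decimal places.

P(at least one) = 1 − P(none) = 1 − (1 − 0.536)^15
= 1 − 0.0000099 = 0.9999901

0.99999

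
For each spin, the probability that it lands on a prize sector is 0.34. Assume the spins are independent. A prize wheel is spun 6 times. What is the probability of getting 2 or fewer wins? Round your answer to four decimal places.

0.6672

X ~ Binomial(6, 0.34); P(X ≤ 2) = Σ C(6,k) p^k (1−p)^(6−k) over k:
  k=0: C(6,0)·0.34^0·0.66^6 = 0.082654
  k=1: C(6,1)·0.34^1·0.66^5 = 0.255476
  k=2: C(6,2)·0.34^2·0.66^4 = 0.329022
Total = 0.667152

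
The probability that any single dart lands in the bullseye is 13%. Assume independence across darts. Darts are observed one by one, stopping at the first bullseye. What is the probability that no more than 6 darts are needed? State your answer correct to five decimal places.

Y = number of darts to the first success; geometric, p = 0.13.
P(Y ≤ 6) = 1 − (1−p)^6 = 1 − 0.4336262 = 0.5663738

0.56637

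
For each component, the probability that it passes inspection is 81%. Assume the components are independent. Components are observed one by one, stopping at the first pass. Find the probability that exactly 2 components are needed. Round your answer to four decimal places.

Geometric (trials to first success), p = 0.81.
P(Y = 2) = (1−p)^1 · p = 0.19 · 0.81 = 0.153900

0.1539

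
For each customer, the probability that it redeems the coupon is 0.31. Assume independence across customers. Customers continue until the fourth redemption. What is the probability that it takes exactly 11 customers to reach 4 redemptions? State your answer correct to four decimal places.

0.0825

Y = trial on which the fourth success occurs; negative binomial, r=4, p=0.31.
P(Y=11) = C(10,3) · p^4 · (1−p)^7
= 120 · 0.0092352 · 0.074464 = 0.082522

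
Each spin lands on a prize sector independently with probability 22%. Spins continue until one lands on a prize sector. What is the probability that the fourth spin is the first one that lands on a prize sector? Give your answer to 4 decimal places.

0.1044

Geometric (trials to first success), p = 0.22.
P(Y = 4) = (1−p)^3 · p = 0.47455 · 0.22 = 0.104401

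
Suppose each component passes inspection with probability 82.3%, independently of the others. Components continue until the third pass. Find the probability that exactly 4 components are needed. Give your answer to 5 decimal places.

0.29600

Y = trial on which the third success occurs; negative binomial, r=3, p=0.823.
P(Y=4) = C(3,2) · p^3 · (1−p)^1
= 3 · 0.55744 · 0.177 = 0.2960016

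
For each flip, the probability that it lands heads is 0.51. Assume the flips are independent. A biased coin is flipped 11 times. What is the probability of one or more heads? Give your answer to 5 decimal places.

0.99961

P(at least one) = 1 − P(none) = 1 − (1 − 0.51)^11
= 1 − 0.0003910 = 0.9996090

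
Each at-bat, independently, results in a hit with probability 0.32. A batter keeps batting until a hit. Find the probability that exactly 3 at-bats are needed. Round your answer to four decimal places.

Geometric (trials to first success), p = 0.32.
P(Y = 3) = (1−p)^2 · p = 0.4624 · 0.32 = 0.147968

0.1480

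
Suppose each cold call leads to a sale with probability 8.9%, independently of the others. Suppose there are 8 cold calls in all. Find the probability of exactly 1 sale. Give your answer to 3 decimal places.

0.371

X ~ Binomial(n=8, p=0.089).
P(X=1) = C(8,1) · p^1 · (1−p)^7
= 8 · 0.089 · 0.52075 = 0.37077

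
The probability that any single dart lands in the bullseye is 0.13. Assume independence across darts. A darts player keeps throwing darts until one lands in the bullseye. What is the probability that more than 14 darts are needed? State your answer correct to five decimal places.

Y = number of darts to the first success; geometric, p = 0.13.
P(Y > 14) = P(first 14 all fail) = (1−p)^14 = 0.1423212

0.14232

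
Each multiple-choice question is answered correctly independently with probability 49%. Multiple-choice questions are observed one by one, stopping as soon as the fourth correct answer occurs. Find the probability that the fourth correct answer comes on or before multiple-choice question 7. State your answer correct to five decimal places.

Finishing within 7 multiple-choice questions ⇔ at least 4 successes in the first 7. With X ~ Binomial(7, 0.49), P(Y ≤ 7) = 1 − P(X ≤ 3).
  k=0: C(7,0)·0.49^0·0.51^7 = 0.0089741
  k=1: C(7,1)·0.49^1·0.51^6 = 0.0603553
  k=2: C(7,2)·0.49^2·0.51^5 = 0.1739652
  k=3: C(7,3)·0.49^3·0.51^4 = 0.2785717
1 − 0.5218663 = 0.4781337

0.47813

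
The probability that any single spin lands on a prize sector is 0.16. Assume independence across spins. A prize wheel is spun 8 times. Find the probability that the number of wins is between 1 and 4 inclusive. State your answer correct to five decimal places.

X ~ Binomial(8, 0.16); P(1 ≤ X ≤ 4) = Σ C(8,k) p^k (1−p)^(8−k) over k:
  k=1: C(8,1)·0.16^1·0.84^7 = 0.3777156
  k=2: C(8,2)·0.16^2·0.84^6 = 0.2518104
  k=3: C(8,3)·0.16^3·0.84^5 = 0.0959278
  k=4: C(8,4)·0.16^4·0.84^4 = 0.0228399
Total = 0.7482938

0.74829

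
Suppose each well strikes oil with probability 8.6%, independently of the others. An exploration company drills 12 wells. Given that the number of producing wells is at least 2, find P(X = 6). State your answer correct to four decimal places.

0.0008

X ~ Binomial(12, 0.086). Want P(X=6 | X≥2) = P(X=6) / P(X≥2).
P(X=6) = C(12,6)·0.086^6·0.914^6 = 0.000218
P(X≥2) = 1 − 0.339902 − 0.383785 = 0.276313
Ratio = 0.000218 / 0.276313 = 0.000789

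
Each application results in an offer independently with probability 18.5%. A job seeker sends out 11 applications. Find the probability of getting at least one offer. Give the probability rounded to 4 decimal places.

0.8946

P(at least one) = 1 − P(none) = 1 − (1 − 0.185)^11
= 1 − 0.105374 = 0.894626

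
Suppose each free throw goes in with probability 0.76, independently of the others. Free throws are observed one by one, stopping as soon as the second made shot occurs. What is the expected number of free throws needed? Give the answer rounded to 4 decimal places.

2.6316

Y = total free throws until the second success; negative binomial with r=2, p=0.76.
E[Y] = r / p = 2 / 0.76 = 2.631579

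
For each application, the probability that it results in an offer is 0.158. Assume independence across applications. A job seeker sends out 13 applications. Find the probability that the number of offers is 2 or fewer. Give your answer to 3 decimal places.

X ~ Binomial(13, 0.158); P(X ≤ 2) = Σ C(13,k) p^k (1−p)^(13−k) over k:
  k=0: C(13,0)·0.158^0·0.842^13 = 0.10692
  k=1: C(13,1)·0.158^1·0.842^12 = 0.26082
  k=2: C(13,2)·0.158^2·0.842^11 = 0.29366
Total = 0.66140

0.661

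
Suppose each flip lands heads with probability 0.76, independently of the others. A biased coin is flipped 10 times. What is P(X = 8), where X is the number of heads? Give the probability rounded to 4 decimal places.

0.2885

X ~ Binomial(n=10, p=0.76).
P(X=8) = C(10,8) · p^8 · (1−p)^2
= 45 · 0.1113 · 0.0576 = 0.288499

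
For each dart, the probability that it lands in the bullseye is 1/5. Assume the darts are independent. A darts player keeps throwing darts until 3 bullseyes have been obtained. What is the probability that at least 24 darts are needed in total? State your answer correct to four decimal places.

0.1332

Needing more than 23 darts ⇔ fewer than 3 successes in the first 23. With X ~ Binomial(23, 0.20), P(Y > 23) = P(X ≤ 2).
  k=0: C(23,0)·0.20^0·0.80^23 = 0.005903
  k=1: C(23,1)·0.20^1·0.80^22 = 0.033942
  k=2: C(23,2)·0.20^2·0.80^21 = 0.093341
P(X ≤ 2) = 0.133185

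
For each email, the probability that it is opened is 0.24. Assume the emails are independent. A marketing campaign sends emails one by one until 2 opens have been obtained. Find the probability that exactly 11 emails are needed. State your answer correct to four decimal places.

0.0487

Y = trial on which the second success occurs; negative binomial, r=2, p=0.24.
P(Y=11) = C(10,1) · p^2 · (1−p)^9
= 10 · 0.0576 · 0.084591 = 0.048724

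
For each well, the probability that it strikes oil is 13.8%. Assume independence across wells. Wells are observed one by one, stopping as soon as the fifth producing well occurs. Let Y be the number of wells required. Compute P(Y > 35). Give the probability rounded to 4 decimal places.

0.4596

Needing more than 35 wells ⇔ fewer than 5 successes in the first 35. With X ~ Binomial(35, 0.138), P(Y > 35) = P(X ≤ 4).
  k=0: C(35,0)·0.138^0·0.862^35 = 0.005530
  k=1: C(35,1)·0.138^1·0.862^34 = 0.030988
  k=2: C(35,2)·0.138^2·0.862^33 = 0.084336
  k=3: C(35,3)·0.138^3·0.862^32 = 0.148518
  k=4: C(35,4)·0.138^4·0.862^31 = 0.190213
P(X ≤ 4) = 0.459586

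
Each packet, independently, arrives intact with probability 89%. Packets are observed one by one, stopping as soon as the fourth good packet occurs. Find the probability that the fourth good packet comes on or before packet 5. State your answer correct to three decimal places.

Finishing within 5 packets ⇔ at least 4 successes in the first 5. With X ~ Binomial(5, 0.89), P(Y ≤ 5) = 1 − P(X ≤ 3).
  k=0: C(5,0)·0.89^0·0.11^5 = 0.00002
  k=1: C(5,1)·0.89^1·0.11^4 = 0.00065
  k=2: C(5,2)·0.89^2·0.11^3 = 0.01054
  k=3: C(5,3)·0.89^3·0.11^2 = 0.08530
1 − 0.09651 = 0.90349

0.903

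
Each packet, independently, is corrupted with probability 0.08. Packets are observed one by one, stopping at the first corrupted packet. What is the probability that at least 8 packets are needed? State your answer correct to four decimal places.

Y = number of packets to the first success; geometric, p = 0.08.
P(Y > 7) = P(first 7 all fail) = (1−p)^7 = 0.557847

0.5578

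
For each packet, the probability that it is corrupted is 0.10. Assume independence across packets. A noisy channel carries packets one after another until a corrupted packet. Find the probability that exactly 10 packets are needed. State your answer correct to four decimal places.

0.0387

Geometric (trials to first success), p = 0.10.
P(Y = 10) = (1−p)^9 · p = 0.38742 · 0.10 = 0.038742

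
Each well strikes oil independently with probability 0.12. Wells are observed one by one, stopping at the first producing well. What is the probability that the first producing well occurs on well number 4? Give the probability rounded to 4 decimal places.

Geometric (trials to first success), p = 0.12.
P(Y = 4) = (1−p)^3 · p = 0.68147 · 0.12 = 0.081777

0.0818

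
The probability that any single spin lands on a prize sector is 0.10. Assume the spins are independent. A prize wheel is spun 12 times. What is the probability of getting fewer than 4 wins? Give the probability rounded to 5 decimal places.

0.97436

X ~ Binomial(12, 0.10); P(X ≤ 3) = Σ C(12,k) p^k (1−p)^(12−k) over k:
  k=0: C(12,0)·0.10^0·0.90^12 = 0.2824295
  k=1: C(12,1)·0.10^1·0.90^11 = 0.3765727
  k=2: C(12,2)·0.10^2·0.90^10 = 0.2301278
  k=3: C(12,3)·0.10^3·0.90^9 = 0.0852325
Total = 0.9743625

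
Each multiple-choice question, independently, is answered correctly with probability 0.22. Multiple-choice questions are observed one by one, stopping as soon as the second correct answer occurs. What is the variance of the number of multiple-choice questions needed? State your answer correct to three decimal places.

32.231

Y = total multiple-choice questions until the second success; negative binomial with r=2, p=0.22.
Var(Y) = r(1−p)/p² = 2·0.78 / 0.22² = 32.23140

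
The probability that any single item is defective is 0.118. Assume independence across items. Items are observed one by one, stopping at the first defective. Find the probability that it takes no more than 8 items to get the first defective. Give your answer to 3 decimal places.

Y = number of items to the first success; geometric, p = 0.118.
P(Y ≤ 8) = 1 − (1−p)^8 = 1 − 0.36623 = 0.63377

0.634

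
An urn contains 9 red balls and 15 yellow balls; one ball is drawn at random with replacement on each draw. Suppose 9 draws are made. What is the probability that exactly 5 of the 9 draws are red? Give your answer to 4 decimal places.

X ~ Binomial(n=9, p=0.375).
P(X=5) = C(9,5) · p^5 · (1−p)^4
= 126 · 0.0074158 · 0.15259 = 0.142576

0.1426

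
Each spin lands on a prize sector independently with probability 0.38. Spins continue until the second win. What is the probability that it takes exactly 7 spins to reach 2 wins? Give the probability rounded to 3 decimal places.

0.079

Y = trial on which the second success occurs; negative binomial, r=2, p=0.38.
P(Y=7) = C(6,1) · p^2 · (1−p)^5
= 6 · 0.1444 · 0.091613 = 0.07937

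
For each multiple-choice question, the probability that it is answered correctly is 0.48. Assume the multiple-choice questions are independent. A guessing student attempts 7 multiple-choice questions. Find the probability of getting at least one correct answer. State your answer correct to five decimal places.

0.98972

P(at least one) = 1 − P(none) = 1 − (1 − 0.48)^7
= 1 − 0.0102807 = 0.9897193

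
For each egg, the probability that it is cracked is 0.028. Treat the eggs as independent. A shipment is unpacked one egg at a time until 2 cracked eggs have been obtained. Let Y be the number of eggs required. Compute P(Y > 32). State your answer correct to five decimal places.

Needing more than 32 eggs ⇔ fewer than 2 successes in the first 32. With X ~ Binomial(32, 0.028), P(Y > 32) = P(X ≤ 1).
  k=0: C(32,0)·0.028^0·0.972^32 = 0.4030143
  k=1: C(32,1)·0.028^1·0.972^31 = 0.3715029
P(X ≤ 1) = 0.7745172

0.77452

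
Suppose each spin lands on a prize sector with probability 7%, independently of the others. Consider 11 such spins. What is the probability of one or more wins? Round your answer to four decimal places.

P(at least one) = 1 − P(none) = 1 − (1 − 0.07)^11
= 1 − 0.450104 = 0.549896

0.5499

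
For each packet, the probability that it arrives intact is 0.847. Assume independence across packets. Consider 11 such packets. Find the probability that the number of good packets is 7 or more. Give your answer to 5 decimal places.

0.98275

X ~ Binomial(11, 0.847); P(X ≥ 7) = Σ C(11,k) p^k (1−p)^(11−k) over k:
  k=7: C(11,7)·0.847^7·0.153^4 = 0.0565540
  k=8: C(11,8)·0.847^8·0.153^3 = 0.1565401
  k=9: C(11,9)·0.847^9·0.153^2 = 0.2888659
  k=10: C(11,10)·0.847^10·0.153^1 = 0.3198293
  k=11: C(11,11)·0.847^11·0.153^0 = 0.1609598
Total = 0.9827491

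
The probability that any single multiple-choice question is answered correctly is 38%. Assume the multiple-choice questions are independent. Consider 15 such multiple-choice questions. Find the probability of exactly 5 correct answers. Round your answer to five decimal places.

X ~ Binomial(n=15, p=0.38).
P(X=5) = C(15,5) · p^5 · (1−p)^10
= 3003 · 0.0079235 · 0.008393 = 0.1997056

0.19971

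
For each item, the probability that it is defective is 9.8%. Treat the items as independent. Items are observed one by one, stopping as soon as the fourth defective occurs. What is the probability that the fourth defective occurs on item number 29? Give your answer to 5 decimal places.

0.02293

Y = trial on which the fourth success occurs; negative binomial, r=4, p=0.098.
P(Y=29) = C(28,3) · p^4 · (1−p)^25
= 3276 · 9.2237e-05 · 0.075886 = 0.0229304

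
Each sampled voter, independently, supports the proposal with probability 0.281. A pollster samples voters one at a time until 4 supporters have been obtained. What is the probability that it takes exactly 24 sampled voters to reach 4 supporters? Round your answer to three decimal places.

Y = trial on which the fourth success occurs; negative binomial, r=4, p=0.281.
P(Y=24) = C(23,3) · p^4 · (1−p)^20
= 1771 · 0.0062348 · 0.0013633 = 0.01505

0.015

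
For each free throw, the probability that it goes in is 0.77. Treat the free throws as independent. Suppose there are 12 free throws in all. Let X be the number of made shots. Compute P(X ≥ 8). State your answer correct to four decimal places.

X ~ Binomial(12, 0.77); P(X ≥ 8) = Σ C(12,k) p^k (1−p)^(12−k) over k:
  k=8: C(12,8)·0.77^8·0.23^4 = 0.171176
  k=9: C(12,9)·0.77^9·0.23^3 = 0.254696
  k=10: C(12,10)·0.77^10·0.23^2 = 0.255804
  k=11: C(12,11)·0.77^11·0.23^1 = 0.155707
  k=12: C(12,12)·0.77^12·0.23^0 = 0.043440
Total = 0.880822

0.8808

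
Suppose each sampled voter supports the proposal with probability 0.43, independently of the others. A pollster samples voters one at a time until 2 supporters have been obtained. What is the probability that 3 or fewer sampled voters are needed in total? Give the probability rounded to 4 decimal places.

Finishing within 3 sampled voters ⇔ at least 2 successes in the first 3. With X ~ Binomial(3, 0.43), P(Y ≤ 3) = 1 − P(X ≤ 1).
  k=0: C(3,0)·0.43^0·0.57^3 = 0.185193
  k=1: C(3,1)·0.43^1·0.57^2 = 0.419121
1 − 0.604314 = 0.395686

0.3957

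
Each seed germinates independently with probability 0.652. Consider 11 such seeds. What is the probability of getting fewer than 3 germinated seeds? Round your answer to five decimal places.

X ~ Binomial(11, 0.652); P(X ≤ 2) = Σ C(11,k) p^k (1−p)^(11−k) over k:
  k=0: C(11,0)·0.652^0·0.348^11 = 0.0000091
  k=1: C(11,1)·0.652^1·0.348^10 = 0.0001868
  k=2: C(11,2)·0.652^2·0.348^9 = 0.0017501
Total = 0.0019460

0.00195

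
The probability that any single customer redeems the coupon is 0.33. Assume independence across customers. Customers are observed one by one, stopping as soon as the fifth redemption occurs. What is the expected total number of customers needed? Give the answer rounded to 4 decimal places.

Y = total customers until the fifth success; negative binomial with r=5, p=0.33.
E[Y] = r / p = 5 / 0.33 = 15.151515

15.1515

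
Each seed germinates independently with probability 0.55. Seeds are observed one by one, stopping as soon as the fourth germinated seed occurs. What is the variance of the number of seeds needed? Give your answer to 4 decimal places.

5.9504

Y = total seeds until the fourth success; negative binomial with r=4, p=0.55.
Var(Y) = r(1−p)/p² = 4·0.45 / 0.55² = 5.950413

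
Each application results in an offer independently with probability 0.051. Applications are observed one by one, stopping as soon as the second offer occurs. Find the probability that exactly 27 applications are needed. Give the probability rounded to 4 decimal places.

0.0183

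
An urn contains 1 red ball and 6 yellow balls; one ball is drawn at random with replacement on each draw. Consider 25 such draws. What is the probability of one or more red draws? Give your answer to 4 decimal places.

P(at least one) = 1 − P(none) = 1 − (1 − 0.142857)^25
= 1 − 0.021200 = 0.978800

0.9788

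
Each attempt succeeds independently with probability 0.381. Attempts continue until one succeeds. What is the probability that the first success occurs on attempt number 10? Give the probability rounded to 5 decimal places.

Geometric (trials to first success), p = 0.381.
P(Y = 10) = (1−p)^9 · p = 0.013342 · 0.381 = 0.0050832

0.00508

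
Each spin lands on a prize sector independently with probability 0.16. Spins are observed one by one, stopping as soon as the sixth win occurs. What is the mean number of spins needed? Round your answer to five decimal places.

37.50000

Y = total spins until the sixth success; negative binomial with r=6, p=0.16.
E[Y] = r / p = 6 / 0.16 = 37.5000000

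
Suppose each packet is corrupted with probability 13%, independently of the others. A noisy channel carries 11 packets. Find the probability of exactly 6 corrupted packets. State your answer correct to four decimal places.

0.0011

X ~ Binomial(n=11, p=0.13).
P(X=6) = C(11,6) · p^6 · (1−p)^5
= 462 · 4.8268e-06 · 0.49842 = 0.001111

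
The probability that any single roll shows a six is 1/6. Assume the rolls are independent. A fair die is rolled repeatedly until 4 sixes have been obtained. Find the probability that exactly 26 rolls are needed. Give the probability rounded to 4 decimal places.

Y = trial on which the fourth success occurs; negative binomial, r=4, p=0.166667.
P(Y=26) = C(25,3) · p^4 · (1−p)^22
= 2300 · 0.0007716 · 0.018114 = 0.032147

0.0321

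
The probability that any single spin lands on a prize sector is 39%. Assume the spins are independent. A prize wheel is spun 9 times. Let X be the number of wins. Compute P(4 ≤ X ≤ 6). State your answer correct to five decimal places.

X ~ Binomial(9, 0.39); P(4 ≤ X ≤ 6) = Σ C(9,k) p^k (1−p)^(9−k) over k:
  k=4: C(9,4)·0.39^4·0.61^5 = 0.2461944
  k=5: C(9,5)·0.39^5·0.61^4 = 0.1574030
  k=6: C(9,6)·0.39^6·0.61^3 = 0.0670898
Total = 0.4706871

0.47069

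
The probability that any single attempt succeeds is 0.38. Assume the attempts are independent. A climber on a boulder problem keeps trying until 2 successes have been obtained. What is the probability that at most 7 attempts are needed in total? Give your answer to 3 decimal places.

Finishing within 7 attempts ⇔ at least 2 successes in the first 7. With X ~ Binomial(7, 0.38), P(Y ≤ 7) = 1 − P(X ≤ 1).
  k=0: C(7,0)·0.38^0·0.62^7 = 0.03522
  k=1: C(7,1)·0.38^1·0.62^6 = 0.15109
1 − 0.18630 = 0.81370

0.814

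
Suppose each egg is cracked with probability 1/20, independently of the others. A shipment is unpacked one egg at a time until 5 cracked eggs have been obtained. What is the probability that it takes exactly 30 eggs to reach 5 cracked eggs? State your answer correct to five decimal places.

0.00206

Y = trial on which the fifth success occurs; negative binomial, r=5, p=0.05.
P(Y=30) = C(29,4) · p^5 · (1−p)^25
= 23751 · 3.125e-07 · 0.27739 = 0.0020588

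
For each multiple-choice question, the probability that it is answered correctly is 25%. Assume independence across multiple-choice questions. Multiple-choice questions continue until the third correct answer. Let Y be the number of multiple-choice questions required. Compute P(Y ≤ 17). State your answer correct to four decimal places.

Finishing within 17 multiple-choice questions ⇔ at least 3 successes in the first 17. With X ~ Binomial(17, 0.25), P(Y ≤ 17) = 1 − P(X ≤ 2).
  k=0: C(17,0)·0.25^0·0.75^17 = 0.007517
  k=1: C(17,1)·0.25^1·0.75^16 = 0.042596
  k=2: C(17,2)·0.25^2·0.75^15 = 0.113589
1 − 0.163702 = 0.836298

0.8363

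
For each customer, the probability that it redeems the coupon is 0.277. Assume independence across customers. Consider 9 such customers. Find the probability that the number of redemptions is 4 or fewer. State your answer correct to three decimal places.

0.927

X ~ Binomial(9, 0.277); P(X ≤ 4) = Σ C(9,k) p^k (1−p)^(9−k) over k:
  k=0: C(9,0)·0.277^0·0.723^9 = 0.05398
  k=1: C(9,1)·0.277^1·0.723^8 = 0.18614
  k=2: C(9,2)·0.277^2·0.723^7 = 0.28525
  k=3: C(9,3)·0.277^3·0.723^6 = 0.25500
  k=4: C(9,4)·0.277^4·0.723^5 = 0.14655
Total = 0.92692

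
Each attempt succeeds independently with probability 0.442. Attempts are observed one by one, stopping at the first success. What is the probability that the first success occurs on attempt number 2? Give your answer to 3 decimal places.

0.247

Geometric (trials to first success), p = 0.442.
P(Y = 2) = (1−p)^1 · p = 0.558 · 0.442 = 0.24664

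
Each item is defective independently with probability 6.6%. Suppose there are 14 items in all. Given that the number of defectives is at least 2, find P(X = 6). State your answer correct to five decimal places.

X ~ Binomial(14, 0.066). Want P(X=6 | X≥2) = P(X=6) / P(X≥2).
P(X=6) = C(14,6)·0.066^6·0.934^8 = 0.0001437
P(X≥2) = 1 − 0.3844645 − 0.3803482 = 0.2351873
Ratio = 0.0001437 / 0.2351873 = 0.0006112

0.00061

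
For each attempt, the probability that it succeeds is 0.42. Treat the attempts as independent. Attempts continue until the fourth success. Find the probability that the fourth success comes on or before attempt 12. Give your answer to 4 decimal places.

Finishing within 12 attempts ⇔ at least 4 successes in the first 12. With X ~ Binomial(12, 0.42), P(Y ≤ 12) = 1 − P(X ≤ 3).
  k=0: C(12,0)·0.42^0·0.58^12 = 0.001449
  k=1: C(12,1)·0.42^1·0.58^11 = 0.012593
  k=2: C(12,2)·0.42^2·0.58^10 = 0.050156
  k=3: C(12,3)·0.42^3·0.58^9 = 0.121066
1 − 0.185265 = 0.814735

0.8147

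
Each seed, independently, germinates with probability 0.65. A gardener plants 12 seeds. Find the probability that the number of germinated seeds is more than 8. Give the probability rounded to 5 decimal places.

0.34665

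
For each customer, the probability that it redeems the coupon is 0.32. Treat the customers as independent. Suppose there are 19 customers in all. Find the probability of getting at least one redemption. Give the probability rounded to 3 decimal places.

0.999

P(at least one) = 1 − P(none) = 1 − (1 − 0.32)^19
= 1 − 0.00066 = 0.99934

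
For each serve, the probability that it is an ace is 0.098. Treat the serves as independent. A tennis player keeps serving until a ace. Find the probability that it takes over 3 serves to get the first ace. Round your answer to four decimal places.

Y = number of serves to the first success; geometric, p = 0.098.
P(Y > 3) = P(first 3 all fail) = (1−p)^3 = 0.733871

0.7339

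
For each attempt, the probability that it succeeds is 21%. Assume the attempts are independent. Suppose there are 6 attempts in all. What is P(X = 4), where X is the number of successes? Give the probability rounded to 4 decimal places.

X ~ Binomial(n=6, p=0.21).
P(X=4) = C(6,4) · p^4 · (1−p)^2
= 15 · 0.0019448 · 0.6241 = 0.018206

0.0182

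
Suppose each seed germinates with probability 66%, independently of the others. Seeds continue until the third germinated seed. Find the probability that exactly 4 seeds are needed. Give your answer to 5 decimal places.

0.29325

Y = trial on which the third success occurs; negative binomial, r=3, p=0.66.
P(Y=4) = C(3,2) · p^3 · (1−p)^1
= 3 · 0.2875 · 0.34 = 0.2932459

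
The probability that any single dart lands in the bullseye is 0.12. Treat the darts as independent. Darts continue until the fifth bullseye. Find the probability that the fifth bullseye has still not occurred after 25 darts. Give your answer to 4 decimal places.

0.8266

Needing more than 25 darts ⇔ fewer than 5 successes in the first 25. With X ~ Binomial(25, 0.12), P(Y > 25) = P(X ≤ 4).
  k=0: C(25,0)·0.12^0·0.88^25 = 0.040932
  k=1: C(25,1)·0.12^1·0.88^24 = 0.139542
  k=2: C(25,2)·0.12^2·0.88^23 = 0.228342
  k=3: C(25,3)·0.12^3·0.88^22 = 0.238721
  k=4: C(25,4)·0.12^4·0.88^21 = 0.179041
P(X ≤ 4) = 0.826578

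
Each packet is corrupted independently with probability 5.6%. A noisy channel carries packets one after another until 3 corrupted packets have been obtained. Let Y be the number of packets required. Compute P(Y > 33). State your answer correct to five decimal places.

Needing more than 33 packets ⇔ fewer than 3 successes in the first 33. With X ~ Binomial(33, 0.056), P(Y > 33) = P(X ≤ 2).
  k=0: C(33,0)·0.056^0·0.944^33 = 0.1493055
  k=1: C(33,1)·0.056^1·0.944^32 = 0.2922845
  k=2: C(33,2)·0.056^2·0.944^31 = 0.2774226
P(X ≤ 2) = 0.7190126

0.71901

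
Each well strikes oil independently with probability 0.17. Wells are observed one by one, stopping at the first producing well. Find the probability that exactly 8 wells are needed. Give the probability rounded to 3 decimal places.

0.046

Geometric (trials to first success), p = 0.17.
P(Y = 8) = (1−p)^7 · p = 0.27136 · 0.17 = 0.04613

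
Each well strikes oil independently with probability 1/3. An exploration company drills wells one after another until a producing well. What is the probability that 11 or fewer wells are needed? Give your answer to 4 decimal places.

0.9884

Y = number of wells to the first success; geometric, p = 0.333333.
P(Y ≤ 11) = 1 − (1−p)^11 = 1 − 0.011561 = 0.988439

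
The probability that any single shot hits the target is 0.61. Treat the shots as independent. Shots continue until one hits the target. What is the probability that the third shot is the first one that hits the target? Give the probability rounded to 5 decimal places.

0.09278

Geometric (trials to first success), p = 0.61.
P(Y = 3) = (1−p)^2 · p = 0.1521 · 0.61 = 0.0927810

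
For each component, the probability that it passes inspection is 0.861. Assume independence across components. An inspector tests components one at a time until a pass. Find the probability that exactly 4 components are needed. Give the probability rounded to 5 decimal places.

Geometric (trials to first success), p = 0.861.
P(Y = 4) = (1−p)^3 · p = 0.0026856 · 0.861 = 0.0023123

0.00231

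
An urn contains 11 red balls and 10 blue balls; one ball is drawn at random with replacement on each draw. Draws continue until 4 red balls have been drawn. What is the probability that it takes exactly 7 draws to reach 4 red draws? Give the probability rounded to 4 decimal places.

0.1626

Y = trial on which the fourth success occurs; negative binomial, r=4, p=0.523810.
P(Y=7) = C(6,3) · p^4 · (1−p)^3
= 20 · 0.075282 · 0.10798 = 0.162579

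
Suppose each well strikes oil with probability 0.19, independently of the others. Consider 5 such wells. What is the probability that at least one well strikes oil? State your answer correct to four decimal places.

0.6513

P(at least one) = 1 − P(none) = 1 − (1 − 0.19)^5
= 1 − 0.348678 = 0.651322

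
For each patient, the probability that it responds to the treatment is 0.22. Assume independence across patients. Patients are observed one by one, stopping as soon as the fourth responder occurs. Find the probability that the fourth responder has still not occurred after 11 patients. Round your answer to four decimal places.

0.7919

Needing more than 11 patients ⇔ fewer than 4 successes in the first 11. With X ~ Binomial(11, 0.22), P(Y > 11) = P(X ≤ 3).
  k=0: C(11,0)·0.22^0·0.78^11 = 0.065019
  k=1: C(11,1)·0.22^1·0.78^10 = 0.201726
  k=2: C(11,2)·0.22^2·0.78^9 = 0.284485
  k=3: C(11,3)·0.22^3·0.78^8 = 0.240718
P(X ≤ 3) = 0.791948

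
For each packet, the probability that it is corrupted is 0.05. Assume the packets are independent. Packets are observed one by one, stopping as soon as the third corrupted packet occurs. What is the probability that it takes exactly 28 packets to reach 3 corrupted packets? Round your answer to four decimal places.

0.0122

Y = trial on which the third success occurs; negative binomial, r=3, p=0.05.
P(Y=28) = C(27,2) · p^3 · (1−p)^25
= 351 · 0.000125 · 0.27739 = 0.012170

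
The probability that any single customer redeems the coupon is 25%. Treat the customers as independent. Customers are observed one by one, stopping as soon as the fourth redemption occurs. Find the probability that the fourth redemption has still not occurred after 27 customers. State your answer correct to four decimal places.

Needing more than 27 customers ⇔ fewer than 4 successes in the first 27. With X ~ Binomial(27, 0.25), P(Y > 27) = P(X ≤ 3).
  k=0: C(27,0)·0.25^0·0.75^27 = 0.000423
  k=1: C(27,1)·0.25^1·0.75^26 = 0.003810
  k=2: C(27,2)·0.25^2·0.75^25 = 0.016509
  k=3: C(27,3)·0.25^3·0.75^24 = 0.045858
P(X ≤ 3) = 0.066600

0.0666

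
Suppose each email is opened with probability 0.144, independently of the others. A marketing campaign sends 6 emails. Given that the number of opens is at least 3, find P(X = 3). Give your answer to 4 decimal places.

X ~ Binomial(6, 0.144). Want P(X=3 | X≥3) = P(X=3) / P(X≥3).
P(X=3) = C(6,3)·0.144^3·0.856^3 = 0.037457
P(X≥3) = 1 − 0.393407 − 0.397084 − 0.166998 = 0.042510
Ratio = 0.037457 / 0.042510 = 0.881138

0.8811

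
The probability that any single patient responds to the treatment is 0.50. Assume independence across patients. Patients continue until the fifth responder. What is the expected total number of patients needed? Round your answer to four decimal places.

Y = total patients until the fifth success; negative binomial with r=5, p=0.50.
E[Y] = r / p = 5 / 0.50 = 10.000000

10.0000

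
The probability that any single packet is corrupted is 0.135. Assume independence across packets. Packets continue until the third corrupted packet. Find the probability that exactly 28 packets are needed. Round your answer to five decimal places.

Y = trial on which the third success occurs; negative binomial, r=3, p=0.135.
P(Y=28) = C(27,2) · p^3 · (1−p)^25
= 351 · 0.0024604 · 0.026632 = 0.0229991

0.02300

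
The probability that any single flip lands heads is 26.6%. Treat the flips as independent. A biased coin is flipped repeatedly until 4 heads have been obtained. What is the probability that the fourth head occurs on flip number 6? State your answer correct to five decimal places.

Y = trial on which the fourth success occurs; negative binomial, r=4, p=0.266.
P(Y=6) = C(5,3) · p^4 · (1−p)^2
= 10 · 0.0050064 · 0.53876 = 0.0269723

0.02697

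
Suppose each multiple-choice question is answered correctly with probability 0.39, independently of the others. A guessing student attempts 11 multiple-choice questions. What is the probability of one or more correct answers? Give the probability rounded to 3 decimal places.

P(at least one) = 1 − P(none) = 1 − (1 − 0.39)^11
= 1 − 0.00435 = 0.99565

0.996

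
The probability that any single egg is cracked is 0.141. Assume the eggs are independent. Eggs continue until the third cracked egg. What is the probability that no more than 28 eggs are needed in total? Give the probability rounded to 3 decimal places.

0.776

Finishing within 28 eggs ⇔ at least 3 successes in the first 28. With X ~ Binomial(28, 0.141), P(Y ≤ 28) = 1 − P(X ≤ 2).
  k=0: C(28,0)·0.141^0·0.859^28 = 0.01418
  k=1: C(28,1)·0.141^1·0.859^27 = 0.06519
  k=2: C(28,2)·0.141^2·0.859^26 = 0.14446
1 − 0.22384 = 0.77616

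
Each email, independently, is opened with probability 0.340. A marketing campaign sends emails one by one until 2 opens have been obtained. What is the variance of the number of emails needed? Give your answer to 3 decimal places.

11.419

Y = total emails until the second success; negative binomial with r=2, p=0.34.
Var(Y) = r(1−p)/p² = 2·0.66 / 0.34² = 11.41869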